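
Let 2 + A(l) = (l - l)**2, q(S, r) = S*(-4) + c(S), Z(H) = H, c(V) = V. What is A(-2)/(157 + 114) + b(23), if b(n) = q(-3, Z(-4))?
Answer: 2437/271 ≈ 8.9926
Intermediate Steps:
q(S, r) = -3*S (q(S, r) = S*(-4) + S = -4*S + S = -3*S)
b(n) = 9 (b(n) = -3*(-3) = 9)
A(l) = -2 (A(l) = -2 + (l - l)**2 = -2 + 0**2 = -2 + 0 = -2)
A(-2)/(157 + 114) + b(23) = -2/(157 + 114) + 9 = -2/271 + 9 = 2437/271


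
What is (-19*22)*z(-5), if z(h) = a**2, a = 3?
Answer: -3762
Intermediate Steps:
z(h) = 9 (z(h) = 3**2 = 9)
(-19*22)*z(-5) = -19*22*9 = -418*9 = -3762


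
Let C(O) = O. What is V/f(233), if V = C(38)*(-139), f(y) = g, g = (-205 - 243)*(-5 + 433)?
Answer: 2641/95872 ≈ 0.027547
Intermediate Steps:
g = -191744 (g = -448*428 = -191744)
f(y) = -191744
V = -5282 (V = 38*(-139) = -5282)
V/f(233) = -5282/(-191744) = -5282*(-1/191744) = 2641/95872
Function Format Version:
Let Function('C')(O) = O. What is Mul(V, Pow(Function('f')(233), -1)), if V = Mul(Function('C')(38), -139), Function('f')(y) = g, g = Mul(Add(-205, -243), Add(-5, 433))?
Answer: Rational(2641, 95872) ≈ 0.027547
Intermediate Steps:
g = -191744 (g = Mul(-448, 428) = -191744)
Function('f')(y) = -191744
V = -5282 (V = Mul(38, -139) = -5282)
Mul(V, Pow(Function('f')(233), -1)) = Mul(-5282, Pow(-191744, -1)) = Mul(-5282, Rational(-1, 191744)) = Rational(2641, 95872)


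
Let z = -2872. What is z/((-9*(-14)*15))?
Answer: -1436/945 ≈ -1.5196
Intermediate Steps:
z/((-9*(-14)*15)) = -2872/(-9*(-14)*15) = -2872/(126*15) = -2872/1890 = -2872*1/1890 = -1436/945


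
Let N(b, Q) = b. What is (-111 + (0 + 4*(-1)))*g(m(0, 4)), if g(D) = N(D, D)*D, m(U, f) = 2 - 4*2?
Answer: -4140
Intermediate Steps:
m(U, f) = -6 (m(U, f) = 2 - 8 = -6)
g(D) = D**2 (g(D) = D*D = D**2)
(-111 + (0 + 4*(-1)))*g(m(0, 4)) = (-111 + (0 + 4*(-1)))*(-6)**2 = (-111 + (0 - 4))*36 = (-111 - 4)*36 = -115*36 = -4140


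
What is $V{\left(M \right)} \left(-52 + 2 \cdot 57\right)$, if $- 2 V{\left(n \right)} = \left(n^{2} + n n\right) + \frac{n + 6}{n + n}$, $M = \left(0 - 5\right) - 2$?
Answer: $- \frac{42563}{14} \approx -3040.2$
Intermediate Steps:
$M = -7$ ($M = -5 - 2 = -7$)
$V{\left(n \right)} = - n^{2} - \frac{6 + n}{4 n}$ ($V{\left(n \right)} = - \frac{\left(n^{2} + n n\right) + \frac{n + 6}{n + n}}{2} = - \frac{\left(n^{2} + n^{2}\right) + \frac{6 + n}{2 n}}{2} = - \frac{2 n^{2} + \left(6 + n\right) \frac{1}{2 n}}{2} = - \frac{2 n^{2} + \frac{6 + n}{2 n}}{2} = - n^{2} - \frac{6 + n}{4 n}$)
$V{\left(M \right)} \left(-52 + 2 \cdot 57\right) = \frac{-6 - -7 - 4 \left(-7\right)^{3}}{4 \left(-7\right)} \left(-52 + 2 \cdot 57\right) = \frac{1}{4} \left(- \frac{1}{7}\right) \left(-6 + 7 - -1372\right) \left(-52 + 114\right) = \frac{1}{4} \left(- \frac{1}{7}\right) \left(-6 + 7 + 1372\right) 62 = \frac{1}{4} \left(- \frac{1}{7}\right) 1373 \cdot 62 = \left(- \frac{1373}{28}\right) 62 = - \frac{42563}{14}$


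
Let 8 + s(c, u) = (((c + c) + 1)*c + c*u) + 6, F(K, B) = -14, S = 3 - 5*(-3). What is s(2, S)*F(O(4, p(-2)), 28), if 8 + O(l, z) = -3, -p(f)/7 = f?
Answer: -616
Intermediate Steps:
p(f) = -7*f
S = 18 (S = 3 + 15 = 18)
O(l, z) = -11 (O(l, z) = -8 - 3 = -11)
s(c, u) = -2 + c*u + c*(1 + 2*c) (s(c, u) = -8 + ((((c + c) + 1)*c + c*u) + 6) = -8 + (((2*c + 1)*c + c*u) + 6) = -8 + (((1 + 2*c)*c + c*u) + 6) = -8 + ((c*(1 + 2*c) + c*u) + 6) = -8 + ((c*u + c*(1 + 2*c)) + 6) = -8 + (6 + c*u + c*(1 + 2*c)) = -2 + c*u + c*(1 + 2*c))
s(2, S)*F(O(4, p(-2)), 28) = (-2 + 2 + 2*2**2 + 2*18)*(-14) = (-2 + 2 + 2*4 + 36)*(-14) = (-2 + 2 + 8 + 36)*(-14) = 44*(-14) = -616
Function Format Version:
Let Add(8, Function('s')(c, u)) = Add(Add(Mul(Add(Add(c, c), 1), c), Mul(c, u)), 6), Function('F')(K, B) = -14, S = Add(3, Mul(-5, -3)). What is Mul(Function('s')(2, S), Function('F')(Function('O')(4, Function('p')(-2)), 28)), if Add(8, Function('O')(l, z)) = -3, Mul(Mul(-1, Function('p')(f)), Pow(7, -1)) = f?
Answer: -616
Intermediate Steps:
Function('p')(f) = Mul(-7, f)
S = 18 (S = Add(3, 15) = 18)
Function('O')(l, z) = -11 (Function('O')(l, z) = Add(-8, -3) = -11)
Function('s')(c, u) = Add(-2, Mul(c, u), Mul(c, Add(1, Mul(2, c)))) (Function('s')(c, u) = Add(-8, Add(Add(Mul(Add(Add(c, c), 1), c), Mul(c, u)), 6)) = Add(-8, Add(Add(Mul(Add(Mul(2, c), 1), c), Mul(c, u)), 6)) = Add(-8, Add(Add(Mul(Add(1, Mul(2, c)), c), Mul(c, u)), 6)) = Add(-8, Add(Add(Mul(c, Add(1, Mul(2, c))), Mul(c, u)), 6)) = Add(-8, Add(Add(Mul(c, u), Mul(c, Add(1, Mul(2, c)))), 6)) = Add(-8, Add(6, Mul(c, u), Mul(c, Add(1, Mul(2, c))))) = Add(-2, Mul(c, u), Mul(c, Add(1, Mul(2, c)))))
Mul(Function('s')(2, S), Function('F')(Function('O')(4, Function('p')(-2)), 28)) = Mul(Add(-2, 2, Mul(2, Pow(2, 2)), Mul(2, 18)), -14) = Mul(Add(-2, 2, Mul(2, 4), 36), -14) = Mul(Add(-2, 2, 8, 36), -14) = Mul(44, -14) = -616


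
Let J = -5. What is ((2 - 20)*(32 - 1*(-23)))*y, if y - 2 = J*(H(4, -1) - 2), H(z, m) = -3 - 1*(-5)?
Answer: -1980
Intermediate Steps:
H(z, m) = 2 (H(z, m) = -3 + 5 = 2)
y = 2 (y = 2 - 5*(2 - 2) = 2 - 5*0 = 2 + 0 = 2)
((2 - 20)*(32 - 1*(-23)))*y = ((2 - 20)*(32 - 1*(-23)))*2 = -18*(32 + 23)*2 = -18*55*2 = -990*2 = -1980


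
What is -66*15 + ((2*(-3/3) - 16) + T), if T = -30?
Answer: -1038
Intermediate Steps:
-66*15 + ((2*(-3/3) - 16) + T) = -66*15 + ((2*(-3/3) - 16) - 30) = -990 + ((2*(-3*⅓) - 16) - 30) = -990 + ((2*(-1) - 16) - 30) = -990 + ((-2 - 16) - 30) = -990 + (-18 - 30) = -990 - 48 = -1038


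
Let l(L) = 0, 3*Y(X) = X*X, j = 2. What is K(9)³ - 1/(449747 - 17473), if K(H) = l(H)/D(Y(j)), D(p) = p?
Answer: -1/432274 ≈ -2.3133e-6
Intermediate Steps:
Y(X) = X²/3 (Y(X) = (X*X)/3 = X²/3)
K(H) = 0 (K(H) = 0/(((⅓)*2²)) = 0/(((⅓)*4)) = 0/(4/3) = 0*(¾) = 0)
K(9)³ - 1/(449747 - 17473) = 0³ - 1/(449747 - 17473) = 0 - 1/432274 = -1/432274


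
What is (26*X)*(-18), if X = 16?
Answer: -7488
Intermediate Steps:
(26*X)*(-18) = (26*16)*(-18) = 416*(-18) = -7488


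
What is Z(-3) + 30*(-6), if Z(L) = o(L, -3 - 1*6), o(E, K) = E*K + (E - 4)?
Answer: -160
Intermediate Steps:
o(E, K) = -4 + E + E*K (o(E, K) = E*K + (-4 + E) = -4 + E + E*K)
Z(L) = -4 - 8*L (Z(L) = -4 + L + L*(-3 - 1*6) = -4 + L + L*(-3 - 6) = -4 + L + L*(-9) = -4 + L - 9*L = -4 - 8*L)
Z(-3) + 30*(-6) = (-4 - 8*(-3)) + 30*(-6) = (-4 + 24) - 180 = 20 - 180 = -160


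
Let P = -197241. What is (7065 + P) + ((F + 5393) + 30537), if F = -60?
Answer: -154306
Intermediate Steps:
(7065 + P) + ((F + 5393) + 30537) = (7065 - 197241) + ((-60 + 5393) + 30537) = -190176 + (5333 + 30537) = -190176 + 35870 = -154306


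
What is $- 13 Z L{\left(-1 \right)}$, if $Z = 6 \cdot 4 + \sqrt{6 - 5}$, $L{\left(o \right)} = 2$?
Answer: $-650$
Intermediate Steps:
$Z = 25$ ($Z = 24 + \sqrt{1} = 24 + 1 = 25$)
$- 13 Z L{\left(-1 \right)} = \left(-13\right) 25 \cdot 2 = \left(-325\right) 2 = -650$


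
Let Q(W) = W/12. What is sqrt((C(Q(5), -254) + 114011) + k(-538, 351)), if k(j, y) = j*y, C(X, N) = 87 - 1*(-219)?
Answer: I*sqrt(74521) ≈ 272.99*I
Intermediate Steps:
Q(W) = W/12 (Q(W) = W*(1/12) = W/12)
C(X, N) = 306 (C(X, N) = 87 + 219 = 306)
sqrt((C(Q(5), -254) + 114011) + k(-538, 351)) = sqrt((306 + 114011) - 538*351) = sqrt(114317 - 188838) = sqrt(-74521) = I*sqrt(74521)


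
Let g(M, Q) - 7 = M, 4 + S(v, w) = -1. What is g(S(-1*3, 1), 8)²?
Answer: 4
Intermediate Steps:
S(v, w) = -5 (S(v, w) = -4 - 1 = -5)
g(M, Q) = 7 + M
g(S(-1*3, 1), 8)² = (7 - 5)² = 2² = 4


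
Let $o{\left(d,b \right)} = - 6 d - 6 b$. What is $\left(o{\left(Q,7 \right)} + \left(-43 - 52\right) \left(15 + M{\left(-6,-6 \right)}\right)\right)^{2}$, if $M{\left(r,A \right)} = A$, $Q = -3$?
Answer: $772641$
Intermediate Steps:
$o{\left(d,b \right)} = - 6 b - 6 d$
$\left(o{\left(Q,7 \right)} + \left(-43 - 52\right) \left(15 + M{\left(-6,-6 \right)}\right)\right)^{2} = \left(\left(\left(-6\right) 7 - -18\right) + \left(-43 - 52\right) \left(15 - 6\right)\right)^{2} = \left(\left(-42 + 18\right) - 855\right)^{2} = \left(-24 - 855\right)^{2} = \left(-879\right)^{2} = 772641$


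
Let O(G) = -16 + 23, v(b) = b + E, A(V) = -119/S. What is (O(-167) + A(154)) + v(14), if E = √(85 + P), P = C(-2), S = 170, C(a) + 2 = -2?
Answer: 293/10 ≈ 29.300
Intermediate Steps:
C(a) = -4 (C(a) = -2 - 2 = -4)
P = -4
E = 9 (E = √(85 - 4) = √81 = 9)
A(V) = -7/10 (A(V) = -119/170 = -119*1/170 = -7/10)
v(b) = 9 + b (v(b) = b + 9 = 9 + b)
O(G) = 7
(O(-167) + A(154)) + v(14) = (7 - 7/10) + (9 + 14) = 63/10 + 23 = 293/10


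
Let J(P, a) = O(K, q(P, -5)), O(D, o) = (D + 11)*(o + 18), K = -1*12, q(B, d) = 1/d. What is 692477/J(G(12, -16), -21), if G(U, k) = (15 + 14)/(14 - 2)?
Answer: -3462385/89 ≈ -38903.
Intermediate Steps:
G(U, k) = 29/12
K = -12
O(D, o) = (11 + D)*(18 + o)
J(P, a) = -89/5 (J(P, a) = 198 + 11/(-5) + 18*(-12) - 12/(-5) = 198 + 11*(-⅕) - 216 - 12*(-⅕) = 198 - 11/5 - 216 + 12/5 = -89/5)
692477/J(G(12, -16), -21) = 692477/(-89/5) = 692477*(-5/89) = -3462385/89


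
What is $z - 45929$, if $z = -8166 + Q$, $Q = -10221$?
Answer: $-64316$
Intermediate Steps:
$z = -18387$ ($z = -8166 - 10221 = -18387$)
$z - 45929 = -18387 - 45929 = -64316$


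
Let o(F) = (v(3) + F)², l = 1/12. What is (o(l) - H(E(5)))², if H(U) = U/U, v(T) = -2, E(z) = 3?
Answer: 148225/20736 ≈ 7.1482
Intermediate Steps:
l = 1/12 ≈ 0.083333
H(U) = 1
o(F) = (-2 + F)²
(o(l) - H(E(5)))² = ((-2 + 1/12)² - 1*1)² = ((-23/12)² - 1)² = (529/144 - 1)² = (385/144)² = 148225/20736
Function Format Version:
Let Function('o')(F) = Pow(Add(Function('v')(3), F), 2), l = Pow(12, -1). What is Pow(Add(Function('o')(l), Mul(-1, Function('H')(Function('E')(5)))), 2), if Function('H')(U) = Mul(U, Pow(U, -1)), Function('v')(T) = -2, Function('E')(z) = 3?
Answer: Rational(148225, 20736) ≈ 7.1482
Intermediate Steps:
l = Rational(1, 12) ≈ 0.083333
Function('H')(U) = 1
Function('o')(F) = Pow(Add(-2, F), 2)
Pow(Add(Function('o')(l), Mul(-1, Function('H')(Function('E')(5)))), 2) = Pow(Add(Pow(Add(-2, Rational(1, 12)), 2), Mul(-1, 1)), 2) = Pow(Add(Pow(Rational(-23, 12), 2), -1), 2) = Pow(Add(Rational(529, 144), -1), 2) = Pow(Rational(385, 144), 2) = Rational(148225, 20736)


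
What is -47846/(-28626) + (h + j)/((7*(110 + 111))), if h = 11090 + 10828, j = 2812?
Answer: 30074567/1703247 ≈ 17.657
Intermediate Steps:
h = 21918
-47846/(-28626) + (h + j)/((7*(110 + 111))) = -47846/(-28626) + (21918 + 2812)/((7*(110 + 111))) = -47846*(-1/28626) + 24730/((7*221)) = 23923/14313 + 24730/1547 = 30074567/1703247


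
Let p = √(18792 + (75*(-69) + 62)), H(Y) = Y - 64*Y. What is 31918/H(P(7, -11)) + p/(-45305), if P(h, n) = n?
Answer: 31918/693 - √13679/45305 ≈ 46.055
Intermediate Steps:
H(Y) = -63*Y (H(Y) = Y - 64*Y = -63*Y)
p = √13679 (p = √(18792 + (-5175 + 62)) = √(18792 - 5113) = √13679 ≈ 116.96)
31918/H(P(7, -11)) + p/(-45305) = 31918/((-63*(-11))) + √13679/(-45305) = 31918/693 + √13679*(-1/45305) = 31918*(1/693) - √13679/45305 = 31918/693 - √13679/45305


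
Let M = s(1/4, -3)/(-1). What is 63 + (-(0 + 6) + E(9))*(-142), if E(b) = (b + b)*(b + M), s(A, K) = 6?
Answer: -6753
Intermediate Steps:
M = -6 (M = 6/(-1) = 6*(-1) = -6)
E(b) = 2*b*(-6 + b) (E(b) = (b + b)*(b - 6) = (2*b)*(-6 + b) = 2*b*(-6 + b))
63 + (-(0 + 6) + E(9))*(-142) = 63 + (-(0 + 6) + 2*9*(-6 + 9))*(-142) = 63 + (-1*6 + 2*9*3)*(-142) = 63 + (-6 + 54)*(-142) = 63 + 48*(-142) = 63 - 6816 = -6753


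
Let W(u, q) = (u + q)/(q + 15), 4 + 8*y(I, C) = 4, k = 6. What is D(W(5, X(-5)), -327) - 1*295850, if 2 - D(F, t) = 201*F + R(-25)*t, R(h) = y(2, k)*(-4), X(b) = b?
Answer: -295848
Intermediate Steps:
y(I, C) = 0 (y(I, C) = -½ + (⅛)*4 = -½ + ½ = 0)
R(h) = 0 (R(h) = 0*(-4) = 0)
W(u, q) = (q + u)/(15 + q)
D(F, t) = 2 - 201*F (D(F, t) = 2 - (201*F + 0*t) = 2 - (201*F + 0) = 2 - 201*F)
D(W(5, X(-5)), -327) - 1*295850 = (2 - 201*(-5 + 5)/(15 - 5)) - 1*295850 = (2 - 201*0/10) - 295850 = (2 - 201*0) - 295850 = (2 + 0) - 295850 = 2 - 295850 = -295848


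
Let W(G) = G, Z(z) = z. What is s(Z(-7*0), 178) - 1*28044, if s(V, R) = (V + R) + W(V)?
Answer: -27866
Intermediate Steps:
s(V, R) = R + 2*V (s(V, R) = (V + R) + V = (R + V) + V = R + 2*V)
s(Z(-7*0), 178) - 1*28044 = (178 + 2*(-7*0)) - 1*28044 = (178 + 2*0) - 28044 = (178 + 0) - 28044 = 178 - 28044 = -27866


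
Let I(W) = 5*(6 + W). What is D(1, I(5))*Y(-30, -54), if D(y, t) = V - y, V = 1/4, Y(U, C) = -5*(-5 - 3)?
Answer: -30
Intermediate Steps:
Y(U, C) = 40 (Y(U, C) = -5*(-8) = 40)
V = 1/4 ≈ 0.25000
I(W) = 30 + 5*W
D(y, t) = 1/4 - y
D(1, I(5))*Y(-30, -54) = (1/4 - 1*1)*40 = (1/4 - 1)*40 = -3/4*40 = -30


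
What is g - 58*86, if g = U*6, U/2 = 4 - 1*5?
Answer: -5000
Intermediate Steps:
U = -2 (U = 2*(4 - 1*5) = 2*(4 - 5) = 2*(-1) = -2)
g = -12 (g = -2*6 = -12)
g - 58*86 = -12 - 58*86 = -12 - 4988 = -5000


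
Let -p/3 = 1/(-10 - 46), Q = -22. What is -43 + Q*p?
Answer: -1237/28 ≈ -44.179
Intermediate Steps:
p = 3/56 (p = -3/(-10 - 46) = -3/(-56) = -3*(-1/56) = 3/56 ≈ 0.053571)
-43 + Q*p = -43 - 22*3/56 = -43 - 33/28 = -1237/28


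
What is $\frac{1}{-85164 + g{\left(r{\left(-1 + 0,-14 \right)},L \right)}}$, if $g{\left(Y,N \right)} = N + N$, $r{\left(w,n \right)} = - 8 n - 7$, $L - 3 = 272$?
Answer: $- \frac{1}{84614} \approx -1.1818 \cdot 10^{-5}$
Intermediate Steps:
$L = 275$ ($L = 3 + 272 = 275$)
$r{\left(w,n \right)} = -7 - 8 n$
$g{\left(Y,N \right)} = 2 N$
$\frac{1}{-85164 + g{\left(r{\left(-1 + 0,-14 \right)},L \right)}} = \frac{1}{-85164 + 2 \cdot 275} = \frac{1}{-85164 + 550} = \frac{1}{-84614} = - \frac{1}{84614}$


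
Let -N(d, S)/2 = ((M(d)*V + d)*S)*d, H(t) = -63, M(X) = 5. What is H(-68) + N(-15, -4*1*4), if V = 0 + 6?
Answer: -7263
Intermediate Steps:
V = 6
N(d, S) = -2*S*d*(30 + d) (N(d, S) = -2*(5*6 + d)*S*d = -2*(30 + d)*S*d = -2*S*(30 + d)*d = -2*S*d*(30 + d))
H(-68) + N(-15, -4*1*4) = -63 - 2*-4*1*4*(-15)*(30 - 15) = -63 - 2*(-4*4)*(-15)*15 = -63 - 2*(-16)*(-15)*15 = -63 - 7200 = -7263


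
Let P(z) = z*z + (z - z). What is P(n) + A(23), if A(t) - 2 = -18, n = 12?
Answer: 128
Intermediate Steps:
A(t) = -16 (A(t) = 2 - 18 = -16)
P(z) = z² (P(z) = z² + 0 = z²)
P(n) + A(23) = 12² - 16 = 144 - 16 = 128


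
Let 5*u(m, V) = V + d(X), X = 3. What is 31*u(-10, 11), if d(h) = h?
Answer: 434/5 ≈ 86.800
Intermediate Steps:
u(m, V) = ⅗ + V/5 (u(m, V) = (V + 3)/5 = (3 + V)/5 = ⅗ + V/5)
31*u(-10, 11) = 31*(⅗ + (⅕)*11) = 31*(⅗ + 11/5) = 31*(14/5) = 434/5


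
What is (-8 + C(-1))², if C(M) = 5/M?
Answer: 169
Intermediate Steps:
(-8 + C(-1))² = (-8 + 5/(-1))² = (-8 + 5*(-1))² = (-8 - 5)² = (-13)² = 169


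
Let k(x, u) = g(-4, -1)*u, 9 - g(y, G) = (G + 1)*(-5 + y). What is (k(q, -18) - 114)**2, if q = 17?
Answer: 76176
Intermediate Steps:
g(y, G) = 9 - (1 + G)*(-5 + y) (g(y, G) = 9 - (G + 1)*(-5 + y) = 9 - (1 + G)*(-5 + y))
k(x, u) = 9*u (k(x, u) = (14 - 1*(-4) + 5*(-1) - 1*(-1)*(-4))*u = (14 + 4 - 5 - 4)*u = 9*u)
(k(q, -18) - 114)**2 = (9*(-18) - 114)**2 = (-162 - 114)**2 = (-276)**2 = 76176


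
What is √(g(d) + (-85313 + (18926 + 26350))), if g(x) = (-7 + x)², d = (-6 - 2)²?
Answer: 2*I*√9197 ≈ 191.8*I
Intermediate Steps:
d = 64 (d = (-8)² = 64)
√(g(d) + (-85313 + (18926 + 26350))) = √((-7 + 64)² + (-85313 + (18926 + 26350))) = √(57² + (-85313 + 45276)) = √(3249 - 40037) = √(-36788) = 2*I*√9197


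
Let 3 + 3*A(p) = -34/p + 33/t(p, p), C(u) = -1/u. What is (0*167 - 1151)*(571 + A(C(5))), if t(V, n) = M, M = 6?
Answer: -1446807/2 ≈ -7.2340e+5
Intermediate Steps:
t(V, n) = 6
A(p) = ⅚ - 34/(3*p) (A(p) = -1 + (-34/p + 33/6)/3 = -1 + (-34/p + 33*(⅙))/3 = -1 + (-34/p + 11/2)/3 = -1 + (11/2 - 34/p)/3 = -1 + (11/6 - 34/(3*p)) = ⅚ - 34/(3*p))
(0*167 - 1151)*(571 + A(C(5))) = (0*167 - 1151)*(571 + (-68 + 5*(-1/5))/(6*((-1/5)))) = (0 - 1151)*(571 + (-68 + 5*(-1*⅕))/(6*((-1*⅕)))) = -1151*(571 + (-68 + 5*(-⅕))/(6*(-⅕))) = -1151*(571 + (⅙)*(-5)*(-68 - 1)) = -1151*(571 + (⅙)*(-5)*(-69)) = -1151*(571 + 115/2) = -1151*1257/2 = -1446807/2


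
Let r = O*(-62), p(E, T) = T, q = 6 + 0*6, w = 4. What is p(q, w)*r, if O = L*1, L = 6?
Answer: -1488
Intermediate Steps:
O = 6 (O = 6*1 = 6)
q = 6 (q = 6 + 0 = 6)
r = -372 (r = 6*(-62) = -372)
p(q, w)*r = 4*(-372) = -1488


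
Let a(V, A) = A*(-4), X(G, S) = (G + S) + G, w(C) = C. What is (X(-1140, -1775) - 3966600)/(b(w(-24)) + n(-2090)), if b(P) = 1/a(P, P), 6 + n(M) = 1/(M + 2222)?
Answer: 4193011680/6317 ≈ 6.6377e+5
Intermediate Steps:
X(G, S) = S + 2*G
n(M) = -6 + 1/(2222 + M) (n(M) = -6 + 1/(M + 2222) = -6 + 1/(2222 + M))
a(V, A) = -4*A
b(P) = -1/(4*P) (b(P) = 1/(-4*P) = -1/(4*P))
(X(-1140, -1775) - 3966600)/(b(w(-24)) + n(-2090)) = ((-1775 + 2*(-1140)) - 3966600)/(-¼/(-24) + (-13331 - 6*(-2090))/(2222 - 2090)) = ((-1775 - 2280) - 3966600)/(-¼*(-1/24) + (-13331 + 12540)/132) = (-4055 - 3966600)/(1/96 + (1/132)*(-791)) = -3970655/(1/96 - 791/132) = -3970655/(-6317/1056) = -3970655*(-1056/6317) = 4193011680/6317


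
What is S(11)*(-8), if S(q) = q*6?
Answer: -528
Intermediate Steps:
S(q) = 6*q
S(11)*(-8) = (6*11)*(-8) = 66*(-8) = -528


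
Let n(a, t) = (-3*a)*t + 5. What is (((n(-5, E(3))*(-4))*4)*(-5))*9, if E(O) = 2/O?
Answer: 10800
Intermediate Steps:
n(a, t) = 5 - 3*a*t (n(a, t) = -3*a*t + 5 = 5 - 3*a*t)
(((n(-5, E(3))*(-4))*4)*(-5))*9 = ((((5 - 3*(-5)*2/3)*(-4))*4)*(-5))*9 = ((((5 - 3*(-5)*2*(⅓))*(-4))*4)*(-5))*9 = ((((5 - 3*(-5)*⅔)*(-4))*4)*(-5))*9 = ((((5 + 10)*(-4))*4)*(-5))*9 = (((15*(-4))*4)*(-5))*9 = (-60*4*(-5))*9 = -240*(-5)*9 = 1200*9 = 10800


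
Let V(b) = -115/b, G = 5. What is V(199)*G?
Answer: -575/199 ≈ -2.8894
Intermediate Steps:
V(199)*G = -115/199*5 = -575/199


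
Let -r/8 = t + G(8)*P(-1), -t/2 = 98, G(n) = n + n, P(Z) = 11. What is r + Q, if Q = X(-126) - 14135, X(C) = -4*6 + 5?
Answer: -13994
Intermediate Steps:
X(C) = -19 (X(C) = -24 + 5 = -19)
G(n) = 2*n
t = -196 (t = -2*98 = -196)
Q = -14154 (Q = -19 - 14135 = -14154)
r = 160 (r = -8*(-196 + (2*8)*11) = -8*(-196 + 16*11) = -8*(-196 + 176) = -8*(-20) = 160)
r + Q = 160 - 14154 = -13994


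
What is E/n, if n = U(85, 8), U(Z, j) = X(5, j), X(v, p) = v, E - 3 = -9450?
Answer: -9447/5 ≈ -1889.4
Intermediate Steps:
E = -9447 (E = 3 - 9450 = -9447)
U(Z, j) = 5
n = 5
E/n = -9447/5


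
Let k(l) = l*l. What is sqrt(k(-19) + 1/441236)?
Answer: sqrt(17570701104873)/220618 ≈ 19.000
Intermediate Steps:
k(l) = l**2
sqrt(k(-19) + 1/441236) = sqrt((-19)**2 + 1/441236) = sqrt(361 + 1/441236) = sqrt(159286197/441236) = sqrt(17570701104873)/220618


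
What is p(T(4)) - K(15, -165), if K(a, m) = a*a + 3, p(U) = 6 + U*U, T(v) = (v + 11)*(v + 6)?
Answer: 22278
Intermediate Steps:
T(v) = (6 + v)*(11 + v) (T(v) = (11 + v)*(6 + v) = (6 + v)*(11 + v))
p(U) = 6 + U**2
K(a, m) = 3 + a**2 (K(a, m) = a**2 + 3 = 3 + a**2)
p(T(4)) - K(15, -165) = (6 + (66 + 4**2 + 17*4)**2) - (3 + 15**2) = (6 + (66 + 16 + 68)**2) - (3 + 225) = (6 + 150**2) - 1*228 = (6 + 22500) - 228 = 22506 - 228 = 22278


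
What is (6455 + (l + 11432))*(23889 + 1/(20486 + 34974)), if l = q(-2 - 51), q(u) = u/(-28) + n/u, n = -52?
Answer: 35173778024166193/82302640 ≈ 4.2737e+8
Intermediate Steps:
q(u) = -52/u - u/28 (q(u) = u/(-28) - 52/u = u*(-1/28) - 52/u = -u/28 - 52/u = -52/u - u/28)
l = 4265/1484 (l = -52/(-2 - 51) - (-2 - 51)/28 = -52/(-53) - 1/28*(-53) = -52*(-1/53) + 53/28 = 52/53 + 53/28 = 4265/1484 ≈ 2.8740)
(6455 + (l + 11432))*(23889 + 1/(20486 + 34974)) = (6455 + (4265/1484 + 11432))*(23889 + 1/(20486 + 34974)) = (6455 + 16969353/1484)*(23889 + 1/55460) = 26548573*(23889 + 1/55460)/1484 = (26548573/1484)*(1324883941/55460) = 35173778024166193/82302640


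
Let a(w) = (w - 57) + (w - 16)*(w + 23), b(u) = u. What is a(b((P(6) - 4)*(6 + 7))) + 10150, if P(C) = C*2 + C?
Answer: 44305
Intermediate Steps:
P(C) = 3*C (P(C) = 2*C + C = 3*C)
a(w) = -57 + w + (-16 + w)*(23 + w) (a(w) = (-57 + w) + (-16 + w)*(23 + w) = -57 + w + (-16 + w)*(23 + w))
a(b((P(6) - 4)*(6 + 7))) + 10150 = (-425 + ((3*6 - 4)*(6 + 7))² + 8*((3*6 - 4)*(6 + 7))) + 10150 = (-425 + ((18 - 4)*13)² + 8*((18 - 4)*13)) + 10150 = (-425 + (14*13)² + 8*(14*13)) + 10150 = (-425 + 182² + 8*182) + 10150 = (-425 + 33124 + 1456) + 10150 = 34155 + 10150 = 44305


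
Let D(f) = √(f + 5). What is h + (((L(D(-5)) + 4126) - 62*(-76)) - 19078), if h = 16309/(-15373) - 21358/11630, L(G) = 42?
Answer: -911898966112/89393995 ≈ -10201.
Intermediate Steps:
D(f) = √(5 + f)
h = -259005102/89393995 (h = 16309*(-1/15373) - 21358*1/11630 = -16309/15373 - 10679/5815 = -259005102/89393995 ≈ -2.8973)
h + (((L(D(-5)) + 4126) - 62*(-76)) - 19078) = -259005102/89393995 + (((42 + 4126) - 62*(-76)) - 19078) = -259005102/89393995 + ((4168 + 4712) - 19078) = -259005102/89393995 + (8880 - 19078) = -259005102/89393995 - 10198 = -911898966112/89393995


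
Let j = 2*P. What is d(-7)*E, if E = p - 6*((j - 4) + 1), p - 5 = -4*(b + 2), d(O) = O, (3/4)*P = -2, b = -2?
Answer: -385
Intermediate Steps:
P = -8/3 (P = (4/3)*(-2) = -8/3 ≈ -2.6667)
j = -16/3 (j = 2*(-8/3) = -16/3 ≈ -5.3333)
p = 5 (p = 5 - 4*(-2 + 2) = 5 - 4*0 = 5 + 0 = 5)
E = 55 (E = 5 - 6*((-16/3 - 4) + 1) = 5 - 6*(-28/3 + 1) = 5 - 6*(-25/3) = 5 + 50 = 55)
d(-7)*E = -7*55 = -385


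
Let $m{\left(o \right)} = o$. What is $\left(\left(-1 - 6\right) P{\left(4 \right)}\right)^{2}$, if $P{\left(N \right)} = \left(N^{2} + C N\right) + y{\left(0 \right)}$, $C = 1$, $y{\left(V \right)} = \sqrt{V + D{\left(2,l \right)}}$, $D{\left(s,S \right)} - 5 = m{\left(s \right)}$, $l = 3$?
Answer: $19943 + 1960 \sqrt{7} \approx 25129.0$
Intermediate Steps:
$D{\left(s,S \right)} = 5 + s$
$y{\left(V \right)} = \sqrt{7 + V}$ ($y{\left(V \right)} = \sqrt{V + \left(5 + 2\right)} = \sqrt{V + 7} = \sqrt{7 + V}$)
$P{\left(N \right)} = N + \sqrt{7} + N^{2}$ ($P{\left(N \right)} = \left(N^{2} + 1 N\right) + \sqrt{7 + 0} = \left(N^{2} + N\right) + \sqrt{7} = \left(N + N^{2}\right) + \sqrt{7} = N + \sqrt{7} + N^{2}$)
$\left(\left(-1 - 6\right) P{\left(4 \right)}\right)^{2} = \left(\left(-1 - 6\right) \left(4 + \sqrt{7} + 4^{2}\right)\right)^{2} = \left(\left(-1 - 6\right) \left(4 + \sqrt{7} + 16\right)\right)^{2} = \left(- 7 \left(20 + \sqrt{7}\right)\right)^{2} = \left(-140 - 7 \sqrt{7}\right)^{2}$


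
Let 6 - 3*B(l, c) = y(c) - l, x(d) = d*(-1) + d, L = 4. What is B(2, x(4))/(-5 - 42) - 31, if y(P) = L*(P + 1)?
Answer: -4375/141 ≈ -31.028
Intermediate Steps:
x(d) = 0 (x(d) = -d + d = 0)
y(P) = 4 + 4*P (y(P) = 4*(P + 1) = 4*(1 + P) = 4 + 4*P)
B(l, c) = 2/3 - 4*c/3 + l/3 (B(l, c) = 2 - ((4 + 4*c) - l)/3 = 2 - (4 - l + 4*c)/3 = 2 + (-4/3 - 4*c/3 + l/3) = 2/3 - 4*c/3 + l/3)
B(2, x(4))/(-5 - 42) - 31 = (2/3 - 4/3*0 + (1/3)*2)/(-5 - 42) - 31 = (2/3 + 0 + 2/3)/(-47) - 31 = -1/47*4/3 - 31 = -4/141 - 31 = -4375/141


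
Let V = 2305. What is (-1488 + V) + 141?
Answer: 958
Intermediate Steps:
(-1488 + V) + 141 = (-1488 + 2305) + 141 = 817 + 141 = 958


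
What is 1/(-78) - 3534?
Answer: -275653/78 ≈ -3534.0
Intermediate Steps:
1/(-78) - 3534 = -1/78 - 3534 = -275653/78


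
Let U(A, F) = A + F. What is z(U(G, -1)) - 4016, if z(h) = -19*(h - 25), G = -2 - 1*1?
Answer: -3465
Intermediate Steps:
G = -3 (G = -2 - 1 = -3)
z(h) = 475 - 19*h (z(h) = -19*(-25 + h) = 475 - 19*h)
z(U(G, -1)) - 4016 = (475 - 19*(-3 - 1)) - 4016 = (475 - 19*(-4)) - 4016 = (475 + 76) - 4016 = 551 - 4016 = -3465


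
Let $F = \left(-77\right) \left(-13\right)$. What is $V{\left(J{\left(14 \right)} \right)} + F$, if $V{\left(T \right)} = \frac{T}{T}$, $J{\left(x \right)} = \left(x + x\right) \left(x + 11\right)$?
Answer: $1002$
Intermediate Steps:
$J{\left(x \right)} = 2 x \left(11 + x\right)$
$V{\left(T \right)} = 1$
$F = 1001$
$V{\left(J{\left(14 \right)} \right)} + F = 1 + 1001 = 1002$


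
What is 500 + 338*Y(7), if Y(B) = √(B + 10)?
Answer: 500 + 338*√17 ≈ 1893.6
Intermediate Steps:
Y(B) = √(10 + B)
500 + 338*Y(7) = 500 + 338*√(10 + 7) = 500 + 338*√17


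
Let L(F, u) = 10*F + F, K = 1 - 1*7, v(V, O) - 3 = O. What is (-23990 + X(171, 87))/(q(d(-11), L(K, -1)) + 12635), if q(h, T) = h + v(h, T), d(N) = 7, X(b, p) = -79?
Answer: -8023/4193 ≈ -1.9134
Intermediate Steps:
v(V, O) = 3 + O
K = -6 (K = 1 - 7 = -6)
L(F, u) = 11*F
q(h, T) = 3 + T + h (q(h, T) = h + (3 + T) = 3 + T + h)
(-23990 + X(171, 87))/(q(d(-11), L(K, -1)) + 12635) = (-23990 - 79)/((3 + 11*(-6) + 7) + 12635) = -24069/((3 - 66 + 7) + 12635) = -24069/(-56 + 12635) = -24069/12579 = -24069*1/12579 = -8023/4193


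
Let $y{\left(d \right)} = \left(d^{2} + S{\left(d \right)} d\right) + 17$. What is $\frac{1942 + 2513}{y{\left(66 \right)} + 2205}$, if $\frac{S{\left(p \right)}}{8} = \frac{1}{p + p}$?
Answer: $\frac{1485}{2194} \approx 0.67685$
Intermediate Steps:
$S{\left(p \right)} = \frac{4}{p}$ ($S{\left(p \right)} = \frac{8}{p + p} = \frac{8}{2 p} = 8 \frac{1}{2 p} = \frac{4}{p}$)
$y{\left(d \right)} = 21 + d^{2}$ ($y{\left(d \right)} = \left(d^{2} + \frac{4}{d} d\right) + 17 = \left(d^{2} + 4\right) + 17 = \left(4 + d^{2}\right) + 17 = 21 + d^{2}$)
$\frac{1942 + 2513}{y{\left(66 \right)} + 2205} = \frac{1942 + 2513}{\left(21 + 66^{2}\right) + 2205} = \frac{4455}{\left(21 + 4356\right) + 2205} = \frac{4455}{4377 + 2205} = \frac{4455}{6582} = 4455 \cdot \frac{1}{6582} = \frac{1485}{2194}$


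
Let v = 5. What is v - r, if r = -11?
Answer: 16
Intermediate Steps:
v - r = 5 - 1*(-11) = 5 + 11 = 16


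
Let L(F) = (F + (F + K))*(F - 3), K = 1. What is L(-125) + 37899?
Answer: 69771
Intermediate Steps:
L(F) = (1 + 2*F)*(-3 + F) (L(F) = (F + (F + 1))*(F - 3) = (F + (1 + F))*(-3 + F) = (1 + 2*F)*(-3 + F))
L(-125) + 37899 = (-3 - 5*(-125) + 2*(-125)²) + 37899 = (-3 + 625 + 2*15625) + 37899 = (-3 + 625 + 31250) + 37899 = 31872 + 37899 = 69771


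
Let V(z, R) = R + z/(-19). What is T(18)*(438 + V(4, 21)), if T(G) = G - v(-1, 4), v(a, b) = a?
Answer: 8717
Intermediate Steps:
V(z, R) = R - z/19 (V(z, R) = R + z*(-1/19) = R - z/19)
T(G) = 1 + G (T(G) = G - 1*(-1) = G + 1 = 1 + G)
T(18)*(438 + V(4, 21)) = (1 + 18)*(438 + (21 - 1/19*4)) = 19*(438 + (21 - 4/19)) = 19*(438 + 395/19) = 19*(8717/19) = 8717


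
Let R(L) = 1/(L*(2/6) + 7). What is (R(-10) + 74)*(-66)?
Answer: -4902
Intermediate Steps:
R(L) = 1/(7 + L/3) (R(L) = 1/(L*(2*(⅙)) + 7) = 1/(L*(⅓) + 7) = 1/(L/3 + 7) = 1/(7 + L/3))
(R(-10) + 74)*(-66) = (3/(21 - 10) + 74)*(-66) = (3/11 + 74)*(-66) = (817/11)*(-66) = -4902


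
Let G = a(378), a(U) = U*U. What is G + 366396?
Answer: 509280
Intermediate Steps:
a(U) = U**2
G = 142884 (G = 378**2 = 142884)
G + 366396 = 142884 + 366396 = 509280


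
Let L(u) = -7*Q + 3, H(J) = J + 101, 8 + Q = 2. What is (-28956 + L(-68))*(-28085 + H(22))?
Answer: 808409382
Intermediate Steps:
Q = -6 (Q = -8 + 2 = -6)
H(J) = 101 + J
L(u) = 45 (L(u) = -7*(-6) + 3 = 42 + 3 = 45)
(-28956 + L(-68))*(-28085 + H(22)) = (-28956 + 45)*(-28085 + (101 + 22)) = -28911*(-28085 + 123) = -28911*(-27962) = 808409382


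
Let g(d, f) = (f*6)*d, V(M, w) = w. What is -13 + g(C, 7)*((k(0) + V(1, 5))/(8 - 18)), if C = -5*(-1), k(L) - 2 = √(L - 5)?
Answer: -160 - 21*I*√5 ≈ -160.0 - 46.957*I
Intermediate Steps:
k(L) = 2 + √(-5 + L) (k(L) = 2 + √(L - 5) = 2 + √(-5 + L))
C = 5
g(d, f) = 6*d*f (g(d, f) = (6*f)*d = 6*d*f)
-13 + g(C, 7)*((k(0) + V(1, 5))/(8 - 18)) = -13 + (6*5*7)*(((2 + √(-5 + 0)) + 5)/(8 - 18)) = -13 + 210*(((2 + √(-5)) + 5)/(-10)) = -13 + 210*(((2 + I*√5) + 5)*(-⅒)) = -13 + 210*((7 + I*√5)*(-⅒)) = -13 + 210*(-7/10 - I*√5/10) = -13 + (-147 - 21*I*√5) = -160 - 21*I*√5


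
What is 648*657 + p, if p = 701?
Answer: 426437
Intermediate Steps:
648*657 + p = 648*657 + 701 = 425736 + 701 = 426437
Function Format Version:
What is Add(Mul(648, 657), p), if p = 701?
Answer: 426437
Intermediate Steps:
Add(Mul(648, 657), p) = Add(Mul(648, 657), 701) = Add(425736, 701) = 426437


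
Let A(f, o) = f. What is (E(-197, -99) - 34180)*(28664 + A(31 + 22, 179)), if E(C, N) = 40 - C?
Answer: -974741131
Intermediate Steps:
(E(-197, -99) - 34180)*(28664 + A(31 + 22, 179)) = ((40 - 1*(-197)) - 34180)*(28664 + (31 + 22)) = ((40 + 197) - 34180)*(28664 + 53) = (237 - 34180)*28717 = -33943*28717 = -974741131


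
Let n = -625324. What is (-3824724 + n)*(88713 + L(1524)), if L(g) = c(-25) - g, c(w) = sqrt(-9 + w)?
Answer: -387995235072 - 4450048*I*sqrt(34) ≈ -3.88e+11 - 2.5948e+7*I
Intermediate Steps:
L(g) = -g + I*sqrt(34) (L(g) = sqrt(-9 - 25) - g = sqrt(-34) - g = I*sqrt(34) - g = -g + I*sqrt(34))
(-3824724 + n)*(88713 + L(1524)) = (-3824724 - 625324)*(88713 + (-1*1524 + I*sqrt(34))) = -4450048*(88713 + (-1524 + I*sqrt(34))) = -4450048*(87189 + I*sqrt(34)) = -387995235072 - 4450048*I*sqrt(34)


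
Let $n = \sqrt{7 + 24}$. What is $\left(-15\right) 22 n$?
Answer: $- 330 \sqrt{31} \approx -1837.4$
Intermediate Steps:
$n = \sqrt{31} \approx 5.5678$
$\left(-15\right) 22 n = \left(-15\right) 22 \sqrt{31} = - 330 \sqrt{31}$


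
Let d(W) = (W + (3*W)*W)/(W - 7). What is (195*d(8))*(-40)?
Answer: -1560000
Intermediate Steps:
d(W) = (W + 3*W**2)/(-7 + W)
(195*d(8))*(-40) = (195*(8*(1 + 3*8)/(-7 + 8)))*(-40) = (195*(8*(1 + 24)/1))*(-40) = (195*(8*1*25))*(-40) = (195*200)*(-40) = 39000*(-40) = -1560000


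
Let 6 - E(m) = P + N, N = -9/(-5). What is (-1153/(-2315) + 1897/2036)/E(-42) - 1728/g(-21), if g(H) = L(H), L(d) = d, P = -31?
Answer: 95611084609/1161366976 ≈ 82.326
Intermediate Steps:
N = 9/5 (N = -9*(-⅕) = 9/5 ≈ 1.8000)
g(H) = H
E(m) = 176/5 (E(m) = 6 - (-31 + 9/5) = 6 - 1*(-146/5) = 6 + 146/5 = 176/5)
(-1153/(-2315) + 1897/2036)/E(-42) - 1728/g(-21) = (-1153/(-2315) + 1897/2036)/(176/5) - 1728/(-21) = (-1153*(-1/2315) + 1897*(1/2036))*(5/176) - 1728*(-1/21) = (1153/2315 + 1897/2036)*(5/176) + 576/7 = (6739063/4713340)*(5/176) + 576/7 = 6739063/165909568 + 576/7 = 95611084609/1161366976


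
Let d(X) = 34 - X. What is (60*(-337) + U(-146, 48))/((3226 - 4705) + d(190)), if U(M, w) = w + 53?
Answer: 20119/1635 ≈ 12.305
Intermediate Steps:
U(M, w) = 53 + w
(60*(-337) + U(-146, 48))/((3226 - 4705) + d(190)) = (60*(-337) + (53 + 48))/((3226 - 4705) + (34 - 1*190)) = (-20220 + 101)/(-1479 + (34 - 190)) = -20119/(-1479 - 156) = -20119/(-1635) = -20119*(-1/1635) = 20119/1635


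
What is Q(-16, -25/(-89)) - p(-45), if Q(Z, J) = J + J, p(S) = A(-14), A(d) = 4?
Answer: -306/89 ≈ -3.4382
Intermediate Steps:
p(S) = 4
Q(Z, J) = 2*J
Q(-16, -25/(-89)) - p(-45) = 2*(-25/(-89)) - 1*4 = 2*(-25*(-1/89)) - 4 = 2*(25/89) - 4 = 50/89 - 4 = -306/89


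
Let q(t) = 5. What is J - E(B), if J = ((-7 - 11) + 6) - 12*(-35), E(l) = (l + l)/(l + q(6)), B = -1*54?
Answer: 19884/49 ≈ 405.80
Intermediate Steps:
B = -54
E(l) = 2*l/(5 + l) (E(l) = (l + l)/(l + 5) = (2*l)/(5 + l) = 2*l/(5 + l))
J = 408 (J = (-18 + 6) + 420 = -12 + 420 = 408)
J - E(B) = 408 - 2*(-54)/(5 - 54) = 408 - 2*(-54)/(-49) = 408 - 2*(-54)*(-1)/49 = 408 - 1*108/49 = 408 - 108/49 = 19884/49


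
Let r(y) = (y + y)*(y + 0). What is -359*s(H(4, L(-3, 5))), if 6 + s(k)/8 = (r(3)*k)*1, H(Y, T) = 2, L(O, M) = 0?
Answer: -86160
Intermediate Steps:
r(y) = 2*y² (r(y) = (2*y)*y = 2*y²)
s(k) = -48 + 144*k (s(k) = -48 + 8*(((2*3²)*k)*1) = -48 + 8*(((2*9)*k)*1) = -48 + 8*((18*k)*1) = -48 + 8*(18*k) = -48 + 144*k)
-359*s(H(4, L(-3, 5))) = -359*(-48 + 144*2) = -359*(-48 + 288) = -359*240 = -86160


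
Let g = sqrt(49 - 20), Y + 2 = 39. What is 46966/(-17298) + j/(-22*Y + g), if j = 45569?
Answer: -336377853595/5730541983 - 45569*sqrt(29)/662567 ≈ -59.070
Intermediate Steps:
Y = 37 (Y = -2 + 39 = 37)
g = sqrt(29) ≈ 5.3852
46966/(-17298) + j/(-22*Y + g) = 46966/(-17298) + 45569/(-22*37 + sqrt(29)) = 46966*(-1/17298) + 45569/(-814 + sqrt(29)) = -23483/8649 + 45569/(-814 + sqrt(29))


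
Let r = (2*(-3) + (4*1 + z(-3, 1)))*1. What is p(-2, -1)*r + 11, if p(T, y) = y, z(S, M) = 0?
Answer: 13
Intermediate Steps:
r = -2 (r = (2*(-3) + (4*1 + 0))*1 = (-6 + (4 + 0))*1 = (-6 + 4)*1 = -2*1 = -2)
p(-2, -1)*r + 11 = -1*(-2) + 11 = 2 + 11 = 13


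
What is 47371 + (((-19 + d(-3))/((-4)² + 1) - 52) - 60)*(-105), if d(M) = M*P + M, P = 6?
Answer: 1009427/17 ≈ 59378.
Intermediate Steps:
d(M) = 7*M (d(M) = M*6 + M = 6*M + M = 7*M)
47371 + (((-19 + d(-3))/((-4)² + 1) - 52) - 60)*(-105) = 47371 + (((-19 + 7*(-3))/((-4)² + 1) - 52) - 60)*(-105) = 47371 + (((-19 - 21)/(16 + 1) - 52) - 60)*(-105) = 47371 + ((-40/17 - 52) - 60)*(-105) = 47371 + (-924/17 - 60)*(-105) = 47371 - 1944/17*(-105) = 47371 + 204120/17 = 1009427/17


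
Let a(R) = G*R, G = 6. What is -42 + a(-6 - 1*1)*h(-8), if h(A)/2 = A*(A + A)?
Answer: -10794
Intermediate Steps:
h(A) = 4*A**2 (h(A) = 2*(A*(A + A)) = 2*(A*(2*A)) = 2*(2*A**2) = 4*A**2)
a(R) = 6*R
-42 + a(-6 - 1*1)*h(-8) = -42 + (6*(-6 - 1*1))*(4*(-8)**2) = -42 + (6*(-6 - 1))*(4*64) = -42 + (6*(-7))*256 = -42 - 42*256 = -42 - 10752 = -10794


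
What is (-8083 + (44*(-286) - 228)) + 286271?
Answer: 265376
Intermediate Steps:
(-8083 + (44*(-286) - 228)) + 286271 = (-8083 + (-12584 - 228)) + 286271 = (-8083 - 12812) + 286271 = -20895 + 286271 = 265376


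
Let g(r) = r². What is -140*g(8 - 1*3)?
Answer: -3500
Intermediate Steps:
-140*g(8 - 1*3) = -140*(8 - 1*3)² = -140*(8 - 3)² = -140*5² = -140*25 = -3500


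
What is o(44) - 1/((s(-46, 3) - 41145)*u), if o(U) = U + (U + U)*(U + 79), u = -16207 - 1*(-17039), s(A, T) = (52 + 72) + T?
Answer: 370891975169/34126976 ≈ 10868.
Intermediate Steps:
s(A, T) = 124 + T
u = 832 (u = -16207 + 17039 = 832)
o(U) = U + 2*U*(79 + U) (o(U) = U + (2*U)*(79 + U) = U + 2*U*(79 + U))
o(44) - 1/((s(-46, 3) - 41145)*u) = 44*(159 + 2*44) - 1/(((124 + 3) - 41145)*832) = 44*(159 + 88) - 1/((127 - 41145)*832) = 44*247 - 1/((-41018)*832) = 10868 - (-1)/(41018*832) = 10868 - 1*(-1/34126976) = 10868 + 1/34126976 = 370891975169/34126976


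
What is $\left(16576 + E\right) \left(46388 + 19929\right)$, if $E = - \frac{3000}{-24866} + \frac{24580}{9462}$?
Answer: $\frac{779159940967082}{708681} \approx 1.0995 \cdot 10^{9}$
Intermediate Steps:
$E = \frac{159898070}{58820523}$ ($E = \left(-3000\right) \left(- \frac{1}{24866}\right) + 24580 \cdot \frac{1}{9462} = \frac{1500}{12433} + \frac{12290}{4731} = \frac{159898070}{58820523} \approx 2.7184$)
$\left(16576 + E\right) \left(46388 + 19929\right) = \left(16576 + \frac{159898070}{58820523}\right) \left(46388 + 19929\right) = \frac{975168887318}{58820523} \cdot 66317 = \frac{779159940967082}{708681}$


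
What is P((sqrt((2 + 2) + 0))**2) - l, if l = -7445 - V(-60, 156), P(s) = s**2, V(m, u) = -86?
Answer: 7375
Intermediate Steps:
l = -7359 (l = -7445 - 1*(-86) = -7445 + 86 = -7359)
P((sqrt((2 + 2) + 0))**2) - l = ((sqrt((2 + 2) + 0))**2)**2 - 1*(-7359) = ((sqrt(4 + 0))**2)**2 + 7359 = ((sqrt(4))**2)**2 + 7359 = (2**2)**2 + 7359 = 4**2 + 7359 = 16 + 7359 = 7375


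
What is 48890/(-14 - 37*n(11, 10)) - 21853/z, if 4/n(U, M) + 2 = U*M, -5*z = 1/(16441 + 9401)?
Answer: 234360704784/83 ≈ 2.8236e+9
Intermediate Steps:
z = -1/129210 (z = -1/(5*(16441 + 9401)) = -1/5/25842 = -1/5*1/25842 = -1/129210 ≈ -7.7393e-6)
n(U, M) = 4/(-2 + M*U) (n(U, M) = 4/(-2 + U*M) = 4/(-2 + M*U))
48890/(-14 - 37*n(11, 10)) - 21853/z = 48890/(-14 - 148/(-2 + 10*11)) - 21853/(-1/129210) = 48890/(-14 - 148/(-2 + 110)) - 21853*(-129210) = 48890/(-14 - 148/108) + 2823626130 = 48890/(-14 - 37*1/27) + 2823626130 = 48890/(-14 - 37/27) + 2823626130 = 48890/(-415/27) + 2823626130 = 48890*(-27/415) + 2823626130 = -264006/83 + 2823626130 = 234360704784/83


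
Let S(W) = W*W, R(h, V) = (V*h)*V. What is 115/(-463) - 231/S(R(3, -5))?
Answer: -251276/868125 ≈ -0.28945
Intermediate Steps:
R(h, V) = h*V**2
S(W) = W**2
115/(-463) - 231/S(R(3, -5)) = 115/(-463) - 231/((3*(-5)**2)**2) = 115*(-1/463) - 231/((3*25)**2) = -115/463 - 231/(75**2) = -115/463 - 231/5625 = -115/463 - 231*1/5625 = -115/463 - 77/1875 = -251276/868125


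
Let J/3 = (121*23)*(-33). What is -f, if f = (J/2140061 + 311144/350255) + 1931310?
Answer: -131604267158450909/68142460505 ≈ -1.9313e+6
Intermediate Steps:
J = -275517 (J = 3*((121*23)*(-33)) = 3*(2783*(-33)) = 3*(-91839) = -275517)
f = 131604267158450909/68142460505 (f = (-275517/2140061 + 311144/350255) + 1931310 = (-275517*1/2140061 + 311144*(1/350255)) + 1931310 = (-25047/194551 + 311144/350255) + 1931310 = 51760539359/68142460505 + 1931310 = 131604267158450909/68142460505 ≈ 1.9313e+6)
-f = -1*131604267158450909/68142460505 = -131604267158450909/68142460505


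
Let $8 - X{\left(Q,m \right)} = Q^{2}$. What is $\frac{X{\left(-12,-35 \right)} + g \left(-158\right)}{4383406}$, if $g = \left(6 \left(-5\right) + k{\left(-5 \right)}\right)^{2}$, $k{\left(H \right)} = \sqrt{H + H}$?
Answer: $- \frac{70378}{2191703} + \frac{4740 i \sqrt{10}}{2191703} \approx -0.032111 + 0.0068391 i$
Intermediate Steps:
$k{\left(H \right)} = \sqrt{2} \sqrt{H}$ ($k{\left(H \right)} = \sqrt{2 H} = \sqrt{2} \sqrt{H}$)
$X{\left(Q,m \right)} = 8 - Q^{2}$
$g = \left(-30 + i \sqrt{10}\right)^{2}$ ($g = \left(6 \left(-5\right) + \sqrt{2} \sqrt{-5}\right)^{2} = \left(-30 + \sqrt{2} i \sqrt{5}\right)^{2} = \left(-30 + i \sqrt{10}\right)^{2} \approx 890.0 - 189.74 i$)
$\frac{X{\left(-12,-35 \right)} + g \left(-158\right)}{4383406} = \frac{\left(8 - \left(-12\right)^{2}\right) + \left(30 - i \sqrt{10}\right)^{2} \left(-158\right)}{4383406} = \left(\left(8 - 144\right) - 158 \left(30 - i \sqrt{10}\right)^{2}\right) \frac{1}{4383406} = \left(-136 - 158 \left(30 - i \sqrt{10}\right)^{2}\right) \frac{1}{4383406} = - \frac{68}{2191703} - \frac{79 \left(30 - i \sqrt{10}\right)^{2}}{2191703}$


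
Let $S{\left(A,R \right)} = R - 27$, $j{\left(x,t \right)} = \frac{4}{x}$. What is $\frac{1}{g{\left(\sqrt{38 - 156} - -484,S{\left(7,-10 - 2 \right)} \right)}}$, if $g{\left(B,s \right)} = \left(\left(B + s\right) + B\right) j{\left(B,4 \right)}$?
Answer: $\frac{112468}{863513} - \frac{39 i \sqrt{118}}{3454052} \approx 0.13024 - 0.00012265 i$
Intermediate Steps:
$S{\left(A,R \right)} = -27 + R$
$g{\left(B,s \right)} = \frac{4 \left(s + 2 B\right)}{B}$ ($g{\left(B,s \right)} = \left(\left(B + s\right) + B\right) \frac{4}{B} = \left(s + 2 B\right) \frac{4}{B} = \frac{4 \left(s + 2 B\right)}{B}$)
$\frac{1}{g{\left(\sqrt{38 - 156} - -484,S{\left(7,-10 - 2 \right)} \right)}} = \frac{1}{8 + \frac{4 \left(-27 - 12\right)}{\sqrt{38 - 156} - -484}} = \frac{1}{8 + \frac{4 \left(-27 - 12\right)}{\sqrt{-118} + 484}} = \frac{1}{8 + \frac{4 \left(-27 - 12\right)}{i \sqrt{118} + 484}} = \frac{1}{8 + 4 \left(-39\right) \frac{1}{484 + i \sqrt{118}}} = \frac{1}{8 - \frac{156}{484 + i \sqrt{118}}}$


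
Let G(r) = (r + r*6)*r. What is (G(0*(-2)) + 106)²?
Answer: 11236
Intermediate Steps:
G(r) = 7*r² (G(r) = (r + 6*r)*r = (7*r)*r = 7*r²)
(G(0*(-2)) + 106)² = (7*(0*(-2))² + 106)² = (7*0² + 106)² = (7*0 + 106)² = (0 + 106)² = 106² = 11236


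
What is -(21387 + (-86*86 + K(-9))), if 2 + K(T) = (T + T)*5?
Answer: -13899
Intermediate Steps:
K(T) = -2 + 10*T (K(T) = -2 + (T + T)*5 = -2 + (2*T)*5 = -2 + 10*T)
-(21387 + (-86*86 + K(-9))) = -(21387 + (-86*86 + (-2 + 10*(-9)))) = -(21387 + (-7396 + (-2 - 90))) = -(21387 + (-7396 - 92)) = -(21387 - 7488) = -1*13899 = -13899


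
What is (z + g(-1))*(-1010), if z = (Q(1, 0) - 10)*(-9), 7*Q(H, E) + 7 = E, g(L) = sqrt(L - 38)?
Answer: -99990 - 1010*I*sqrt(39) ≈ -99990.0 - 6307.4*I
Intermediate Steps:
g(L) = sqrt(-38 + L)
Q(H, E) = -1 + E/7
z = 99 (z = ((-1 + (1/7)*0) - 10)*(-9) = ((-1 + 0) - 10)*(-9) = (-1 - 10)*(-9) = -11*(-9) = 99)
(z + g(-1))*(-1010) = (99 + sqrt(-38 - 1))*(-1010) = (99 + sqrt(-39))*(-1010) = (99 + I*sqrt(39))*(-1010) = -99990 - 1010*I*sqrt(39)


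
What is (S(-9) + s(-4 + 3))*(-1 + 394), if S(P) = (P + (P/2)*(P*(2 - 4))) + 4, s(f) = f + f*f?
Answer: -33798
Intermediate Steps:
s(f) = f + f**2
S(P) = 4 + P - P**2 (S(P) = (P + (P*(1/2))*(P*(-2))) + 4 = (P + (P/2)*(-2*P)) + 4 = (P - P**2) + 4 = 4 + P - P**2)
(S(-9) + s(-4 + 3))*(-1 + 394) = ((4 - 9 - 1*(-9)**2) + (-4 + 3)*(1 + (-4 + 3)))*(-1 + 394) = ((4 - 9 - 1*81) - (1 - 1))*393 = ((4 - 9 - 81) - 1*0)*393 = (-86 + 0)*393 = -86*393 = -33798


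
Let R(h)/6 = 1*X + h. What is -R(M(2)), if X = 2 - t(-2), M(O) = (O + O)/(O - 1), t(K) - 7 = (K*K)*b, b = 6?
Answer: 150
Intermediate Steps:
t(K) = 7 + 6*K² (t(K) = 7 + (K*K)*6 = 7 + K²*6 = 7 + 6*K²)
M(O) = 2*O/(-1 + O) (M(O) = (2*O)/(-1 + O) = 2*O/(-1 + O))
X = -29 (X = 2 - (7 + 6*(-2)²) = 2 - (7 + 6*4) = 2 - (7 + 24) = 2 - 1*31 = 2 - 31 = -29)
R(h) = -174 + 6*h (R(h) = 6*(1*(-29) + h) = 6*(-29 + h) = -174 + 6*h)
-R(M(2)) = -(-174 + 6*(2*2/(-1 + 2))) = -(-174 + 6*(2*2/1)) = -(-174 + 6*(2*2*1)) = -(-174 + 6*4) = -(-174 + 24) = -1*(-150) = 150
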